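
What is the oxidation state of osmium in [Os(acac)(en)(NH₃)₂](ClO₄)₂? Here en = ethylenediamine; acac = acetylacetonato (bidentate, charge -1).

2 perchlorate outside the brackets (-1 each) → the complex ion is 2+.
Ligand charges: 1×en neutral; 1×acac = -1; 2×NH3 neutral; sum -1.
Os + (-1) = 2+ ⇒ Os is +3.

+3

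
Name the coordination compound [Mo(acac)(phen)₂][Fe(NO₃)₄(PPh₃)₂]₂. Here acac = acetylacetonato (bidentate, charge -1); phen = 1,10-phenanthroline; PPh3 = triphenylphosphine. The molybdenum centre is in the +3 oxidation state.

(acetylacetonato)bis(1,10-phenanthroline)molybdenum(III) tetranitratobis(triphenylphosphine)ferrate(III)

Both ions are complex: the cation is named first with the plain metal name, the anion second with the -ate form; each ion's ligands are alphabetised independently.
Mo is given as +3; the cation's ligand charges sum to -1, so the complex cation is 2+.
With 2 anions per cation, each anion must be 2/2 = 1−.
Anion: ligand charges sum to -4; for the ion to be 1−, Fe = +3.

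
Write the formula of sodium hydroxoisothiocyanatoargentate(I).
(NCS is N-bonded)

Ligands: 1 hydroxo (OH, -1), 1 isothiocyanato (NCS, -1). Ligand charge sum = -2.
With Ag in oxidation state +1, the complex ion is [Ag...]^1−.
Charge balance with sodium (+1) requires 1 complex ion per 1 sodium.

Na[Ag(NCS)(OH)]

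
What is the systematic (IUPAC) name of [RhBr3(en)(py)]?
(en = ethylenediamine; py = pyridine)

There is no counter-ion, so the complex is neutral overall.
Ligand charges: 1×ethylenediamine (neutral), 3×bromo (-1 each), 1×pyridine (neutral); total -3. So Rh + (-3) = 0, giving Rh = +3.
Ligands are named alphabetically: bromo before ethylenediamine before pyridine.

tribromo(ethylenediamine)(pyridine)rhodium(III)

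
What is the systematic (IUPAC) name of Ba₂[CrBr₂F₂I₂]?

The 2 barium counter-ions carry a total charge of +4, so each complex ion is 4−.
Ligand charges: 2×bromo (-1 each), 2×iodo (-1 each), 2×fluoro (-1 each); total -6. So Cr + (-6) = 4−, giving Cr = +2.
Ligands are named alphabetically: bromo before fluoro before iodo.
The complex ion is anionic, so chromium takes the -ate form chromate(II).

barium dibromodifluorodiiodochromate(II)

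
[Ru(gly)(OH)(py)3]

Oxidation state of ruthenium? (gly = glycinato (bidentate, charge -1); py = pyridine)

+2

No counter-ion: the bracketed complex is neutral.
Ligand charges: 1×gly = -1; 1×OH = -1; 3×py neutral; sum -2.
Ru + (-2) = 0 ⇒ Ru is +2.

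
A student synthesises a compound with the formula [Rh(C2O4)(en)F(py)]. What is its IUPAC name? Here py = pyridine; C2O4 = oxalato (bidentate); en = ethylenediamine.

(ethylenediamine)fluorooxalato(pyridine)rhodium(III)

There is no counter-ion, so the complex is neutral overall.
Ligand charges: 1×pyridine (neutral), 1×fluoro (-1 each), 1×oxalato (-2 each), 1×ethylenediamine (neutral); total -3. So Rh + (-3) = 0, giving Rh = +3.
Ligands are named alphabetically: ethylenediamine before fluoro before oxalato before pyridine.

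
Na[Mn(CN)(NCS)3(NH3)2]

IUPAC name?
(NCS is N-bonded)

The 1 sodium counter-ion carries a total charge of +1, so each complex ion is 1−.
Ligand charges: 1×cyano (-1 each), 3×isothiocyanato (-1 each), 2×ammine (neutral); total -4. So Mn + (-4) = 1−, giving Mn = +3.
The complex ion is anionic, so manganese takes the -ate form manganate(III).

sodium diamminecyanotriisothiocyanatomanganate(III)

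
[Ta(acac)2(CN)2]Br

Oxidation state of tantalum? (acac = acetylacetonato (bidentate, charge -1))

+5

1 bromide outside the brackets (-1 each) → the complex ion is 1+.
Ligand charges: 2×CN = -2; 2×acac = -2; sum -4.
Ta + (-4) = 1+ ⇒ Ta is +5.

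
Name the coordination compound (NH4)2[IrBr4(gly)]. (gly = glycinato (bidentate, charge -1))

ammonium tetrabromo(glycinato)iridate(III)

The 2 ammonium counter-ions carry a total charge of +2, so each complex ion is 2−.
Ligand charges: 4×bromo (-1 each), 1×glycinato (-1 each); total -5. So Ir + (-5) = 2−, giving Ir = +3.
Ligands are named alphabetically: bromo before glycinato.
The complex ion is anionic, so iridium takes the -ate form iridate(III).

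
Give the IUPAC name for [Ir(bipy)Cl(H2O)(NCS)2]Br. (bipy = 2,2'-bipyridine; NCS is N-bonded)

The 1 bromide counter-ion carries a total charge of -1, so each complex ion is 1+.
Ligand charges: 1×2,2'-bipyridine (neutral), 1×chloro (-1 each), 2×isothiocyanato (-1 each), 1×aqua (neutral); total -3. So Ir + (-3) = 1+, giving Ir = +4.
Ligands are named alphabetically: aqua before bipyridine before chloro before isothiocyanato.

aqua(2,2'-bipyridine)chlorodiisothiocyanatoiridium(IV) bromide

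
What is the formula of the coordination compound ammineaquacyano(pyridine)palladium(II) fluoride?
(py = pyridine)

Ligands: 1 ammine (NH3, neutral), 1 pyridine (py, neutral), 1 aqua (H2O, neutral), 1 cyano (CN, -1). Ligand charge sum = -1.
With Pd in oxidation state +2, the complex ion is [Pd...]^1+.
Charge balance with fluoride (-1) requires 1 complex ion per 1 fluoride.

[Pd(CN)(H2O)(NH3)(py)]F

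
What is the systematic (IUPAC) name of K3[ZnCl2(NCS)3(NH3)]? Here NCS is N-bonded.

The 3 potassium counter-ions carry a total charge of +3, so each complex ion is 3−.
Ligand charges: 1×ammine (neutral), 3×isothiocyanato (-1 each), 2×chloro (-1 each); total -5. So Zn + (-5) = 3−, giving Zn = +2.
The complex ion is anionic, so zinc takes the -ate form zincate(II).

potassium amminedichlorotriisothiocyanatozincate(II)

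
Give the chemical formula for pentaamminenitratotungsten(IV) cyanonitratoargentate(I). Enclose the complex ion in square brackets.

Cation [W…]: ligand charges -1, W(IV) ⇒ ion charge 3+.
Anion [Ag…]: ligand charges -2, Ag(I) ⇒ ion charge 1−.
One 3+ cation requires 3 of the 1− anion.

[W(NH3)5(NO3)][Ag(CN)(NO3)]3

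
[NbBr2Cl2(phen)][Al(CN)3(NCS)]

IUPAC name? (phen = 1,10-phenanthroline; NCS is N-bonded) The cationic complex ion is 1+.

Both ions are complex: the cation is named first with the plain metal name, the anion second with the -ate form; each ion's ligands are alphabetised independently.
The complex cation is given as 1+; its ligand charges sum to -4, so Nb = +5.
A 1:1 salt means the anion carries the equal and opposite charge, 1−.
Anion: ligand charges sum to -4; for the ion to be 1−, Al = +3.

dibromodichloro(1,10-phenanthroline)niobium(V) tricyanoisothiocyanatoaluminate(III)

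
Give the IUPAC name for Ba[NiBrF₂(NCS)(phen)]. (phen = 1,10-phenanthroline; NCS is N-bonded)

barium bromodifluoroisothiocyanato(1,10-phenanthroline)nickelate(II)

The 1 barium counter-ion carries a total charge of +2, so each complex ion is 2−.
Ligand charges: 2×fluoro (-1 each), 1×bromo (-1 each), 1×1,10-phenanthroline (neutral), 1×isothiocyanato (-1 each); total -4. So Ni + (-4) = 2−, giving Ni = +2.
Ligands are named alphabetically: bromo before fluoro before isothiocyanato before phenanthroline.
The complex ion is anionic, so nickel takes the -ate form nickelate(II).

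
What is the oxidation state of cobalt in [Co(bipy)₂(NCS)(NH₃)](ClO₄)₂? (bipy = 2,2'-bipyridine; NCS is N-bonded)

2 perchlorate outside the brackets (-1 each) → the complex ion is 2+.
Ligand charges: 2×bipy neutral; 1×NCS = -1; 1×NH3 neutral; sum -1.
Co + (-1) = 2+ ⇒ Co is +3.

+3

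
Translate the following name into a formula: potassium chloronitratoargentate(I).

K[AgCl(NO3)]

Ligands: 1 nitrato (NO3, -1), 1 chloro (Cl, -1). Ligand charge sum = -2.
With Ag in oxidation state +1, the complex ion is [Ag...]^1−.
Charge balance with potassium (+1) requires 1 complex ion per 1 potassium.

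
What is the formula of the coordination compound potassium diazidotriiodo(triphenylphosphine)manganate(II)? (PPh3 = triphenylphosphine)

K3[MnI3(N3)2(PPh3)]

Ligands: 3 iodo (I, -1), 2 azido (N3, -1), 1 triphenylphosphine (PPh3, neutral). Ligand charge sum = -5.
Charge balance with potassium (+1) requires 1 complex ion per 3 potassium.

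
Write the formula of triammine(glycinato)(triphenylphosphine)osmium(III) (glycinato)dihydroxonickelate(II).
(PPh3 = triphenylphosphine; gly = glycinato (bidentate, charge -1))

Cation [Os…]: ligand charges -1, Os(III) ⇒ ion charge 2+.
Anion [Ni…]: ligand charges -3, Ni(II) ⇒ ion charge 1−.

[Os(gly)(NH3)3(PPh3)][Ni(gly)(OH)2]2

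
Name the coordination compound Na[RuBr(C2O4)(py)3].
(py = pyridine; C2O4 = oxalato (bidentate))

sodium bromooxalatotris(pyridine)ruthenate(II)

The 1 sodium counter-ion carries a total charge of +1, so each complex ion is 1−.
Ligand charges: 3×pyridine (neutral), 1×bromo (-1 each), 1×oxalato (-2 each); total -3. So Ru + (-3) = 1−, giving Ru = +2.
Ligands are named alphabetically: bromo before oxalato before pyridine.
The complex ion is anionic, so ruthenium takes the -ate form ruthenate(II).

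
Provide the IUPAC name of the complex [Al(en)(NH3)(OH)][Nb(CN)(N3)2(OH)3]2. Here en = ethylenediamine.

Both ions are complex: the cation is named first with the plain metal name, the anion second with the -ate form; each ion's ligands are alphabetised independently.
Aluminium is always +3 in its complexes; the cation's ligand charges sum to -1, so the complex cation is 2+.
With 2 anions per cation, each anion must be 2/2 = 1−.
Anion: ligand charges sum to -6; for the ion to be 1−, Nb = +5.

ammine(ethylenediamine)hydroxoaluminium(III) diazidocyanotrihydroxoniobate(V)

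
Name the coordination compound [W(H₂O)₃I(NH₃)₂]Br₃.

diamminetriaquaiodotungsten(IV) bromide

The 3 bromide counter-ions carry a total charge of -3, so each complex ion is 3+.
Ligand charges: 3×aqua (neutral), 2×ammine (neutral), 1×iodo (-1 each); total -1. So W + (-1) = 3+, giving W = +4.
Ligands are named alphabetically: ammine before aqua before iodo.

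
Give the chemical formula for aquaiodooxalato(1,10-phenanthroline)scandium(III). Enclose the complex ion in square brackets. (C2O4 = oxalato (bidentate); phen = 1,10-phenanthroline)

Ligands: 1 aqua (H2O, neutral), 1 oxalato (C2O4, -2), 1 1,10-phenanthroline (phen, neutral), 1 iodo (I, -1). Ligand charge sum = -3.
With Sc in oxidation state +3, the complex ion is [Sc...].

[Sc(C2O4)(H2O)I(phen)]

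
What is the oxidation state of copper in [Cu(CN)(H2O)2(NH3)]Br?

+2

1 bromide outside the brackets (-1 each) → the complex ion is 1+.
Ligand charges: 1×CN = -1; 2×H2O neutral; 1×NH3 neutral; sum -1.
Cu + (-1) = 1+ ⇒ Cu is +2.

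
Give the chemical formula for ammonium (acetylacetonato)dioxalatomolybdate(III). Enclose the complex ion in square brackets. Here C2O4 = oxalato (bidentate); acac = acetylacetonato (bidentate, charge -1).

(NH4)2[Mo(acac)(C2O4)2]

Ligands: 2 oxalato (C2O4, -2), 1 acetylacetonato (acac, -1). Ligand charge sum = -5.
With Mo in oxidation state +3, the complex ion is [Mo...]^2−.
Charge balance with ammonium (+1) requires 1 complex ion per 2 ammonium.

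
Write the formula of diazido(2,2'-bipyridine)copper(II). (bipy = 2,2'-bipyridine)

[Cu(bipy)(N3)2]

Ligands: 2 azido (N3, -1), 1 2,2'-bipyridine (bipy, neutral). Ligand charge sum = -2.
With Cu in oxidation state +2, the complex ion is [Cu...].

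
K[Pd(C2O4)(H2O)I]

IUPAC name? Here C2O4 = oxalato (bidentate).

The 1 potassium counter-ion carries a total charge of +1, so each complex ion is 1−.
Ligand charges: 1×oxalato (-2 each), 1×iodo (-1 each), 1×aqua (neutral); total -3. So Pd + (-3) = 1−, giving Pd = +2.
The complex ion is anionic, so palladium takes the -ate form palladate(II).

potassium aquaiodooxalatopalladate(II)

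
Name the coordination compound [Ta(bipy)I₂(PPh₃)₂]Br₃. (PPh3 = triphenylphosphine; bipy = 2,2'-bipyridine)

(2,2'-bipyridine)diiodobis(triphenylphosphine)tantalum(V) bromide

The 3 bromide counter-ions carry a total charge of -3, so each complex ion is 3+.
Ligand charges: 2×triphenylphosphine (neutral), 2×iodo (-1 each), 1×2,2'-bipyridine (neutral); total -2. So Ta + (-2) = 3+, giving Ta = +5.
Ligands are named alphabetically: bipyridine before iodo before triphenylphosphine.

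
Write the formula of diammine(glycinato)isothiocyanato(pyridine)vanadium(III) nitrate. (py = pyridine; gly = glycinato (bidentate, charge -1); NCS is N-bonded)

[V(gly)(NCS)(NH3)2(py)]NO3

Ligands: 1 pyridine (py, neutral), 2 ammine (NH3, neutral), 1 glycinato (gly, -1), 1 isothiocyanato (NCS, -1). Ligand charge sum = -2.
Charge balance with nitrate (-1) requires 1 complex ion per 1 nitrate.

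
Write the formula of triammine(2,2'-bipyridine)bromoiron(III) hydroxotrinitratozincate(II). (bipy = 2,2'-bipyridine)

Cation [Fe…]: ligand charges -1, Fe(III) ⇒ ion charge 2+.
Anion [Zn…]: ligand charges -4, Zn(II) ⇒ ion charge 2−.
One 2+ cation balances one 2− anion.

[Fe(bipy)Br(NH3)3][Zn(NO3)3(OH)]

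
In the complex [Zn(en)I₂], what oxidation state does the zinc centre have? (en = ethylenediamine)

No counter-ion: the bracketed complex is neutral.
Ligand charges: 1×en neutral; 2×I = -2; sum -2.
Zn + (-2) = 0 ⇒ Zn is +2.

+2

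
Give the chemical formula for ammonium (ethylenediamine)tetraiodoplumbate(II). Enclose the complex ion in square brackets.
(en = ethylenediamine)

Ligands: 1 ethylenediamine (en, neutral), 4 iodo (I, -1). Ligand charge sum = -4.
Charge balance with ammonium (+1) requires 1 complex ion per 2 ammonium.

(NH4)2[Pb(en)I4]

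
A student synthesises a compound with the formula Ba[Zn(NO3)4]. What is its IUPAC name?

barium tetranitratozincate(II)

The 1 barium counter-ion carries a total charge of +2, so each complex ion is 2−.
Ligand charges: 4×nitrato (-1 each); total -4. So Zn + (-4) = 2−, giving Zn = +2.
The complex ion is anionic, so zinc takes the -ate form zincate(II).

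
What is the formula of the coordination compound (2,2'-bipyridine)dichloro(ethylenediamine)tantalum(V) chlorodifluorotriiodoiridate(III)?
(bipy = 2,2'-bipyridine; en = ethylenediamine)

[Ta(bipy)Cl2(en)][IrClF2I3]

Cation [Ta…]: ligand charges -2, Ta(V) ⇒ ion charge 3+.
Anion [Ir…]: ligand charges -6, Ir(III) ⇒ ion charge 3−.
One 3+ cation balances one 3− anion.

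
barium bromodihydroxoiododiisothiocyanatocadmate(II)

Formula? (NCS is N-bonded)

Ligands: 1 bromo (Br, -1), 2 isothiocyanato (NCS, -1), 2 hydroxo (OH, -1), 1 iodo (I, -1). Ligand charge sum = -6.
Charge balance with barium (+2) requires 1 complex ion per 2 barium.

Ba2[CdBrI(NCS)2(OH)2]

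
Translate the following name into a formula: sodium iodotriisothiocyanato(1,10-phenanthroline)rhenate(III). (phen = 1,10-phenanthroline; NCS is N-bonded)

Na[ReI(NCS)3(phen)]

Ligands: 1 iodo (I, -1), 1 1,10-phenanthroline (phen, neutral), 3 isothiocyanato (NCS, -1). Ligand charge sum = -4.
With Re in oxidation state +3, the complex ion is [Re...]^1−.
Charge balance with sodium (+1) requires 1 complex ion per 1 sodium.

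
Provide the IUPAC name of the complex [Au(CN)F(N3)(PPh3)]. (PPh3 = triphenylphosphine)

azidocyanofluoro(triphenylphosphine)gold(III)

There is no counter-ion, so the complex is neutral overall.
Ligand charges: 1×azido (-1 each), 1×triphenylphosphine (neutral), 1×cyano (-1 each), 1×fluoro (-1 each); total -3. So Au + (-3) = 0, giving Au = +3.
Ligands are named alphabetically: azido before cyano before fluoro before triphenylphosphine.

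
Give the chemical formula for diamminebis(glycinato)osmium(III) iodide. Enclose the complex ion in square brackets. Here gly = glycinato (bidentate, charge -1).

Ligands: 2 glycinato (gly, -1), 2 ammine (NH3, neutral). Ligand charge sum = -2.
Charge balance with iodide (-1) requires 1 complex ion per 1 iodide.

[Os(gly)2(NH3)2]I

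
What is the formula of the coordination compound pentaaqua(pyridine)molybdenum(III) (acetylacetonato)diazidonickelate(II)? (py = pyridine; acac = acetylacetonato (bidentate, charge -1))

[Mo(H2O)5(py)][Ni(acac)(N3)2]3

Cation [Mo…]: ligand charges 0, Mo(III) ⇒ ion charge 3+.
Anion [Ni…]: ligand charges -3, Ni(II) ⇒ ion charge 1−.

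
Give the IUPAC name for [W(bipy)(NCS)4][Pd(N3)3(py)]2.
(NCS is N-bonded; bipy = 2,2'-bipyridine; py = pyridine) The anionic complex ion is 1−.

Both ions are complex: the cation is named first with the plain metal name, the anion second with the -ate form; each ion's ligands are alphabetised independently.
The complex anion is given as 1−; its ligand charges sum to -3, so Pd = +2.
With 2 anions per cation, the cation must be 2×1 = 2+.
Cation: ligand charges sum to -4; for the ion to be 2+, W = +6.

(2,2'-bipyridine)tetraisothiocyanatotungsten(VI) triazido(pyridine)palladate(II)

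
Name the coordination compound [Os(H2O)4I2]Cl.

The 1 chloride counter-ion carries a total charge of -1, so each complex ion is 1+.
Ligand charges: 2×iodo (-1 each), 4×aqua (neutral); total -2. So Os + (-2) = 1+, giving Os = +3.
Ligands are named alphabetically: aqua before iodo.

tetraaquadiiodoosmium(III) chloride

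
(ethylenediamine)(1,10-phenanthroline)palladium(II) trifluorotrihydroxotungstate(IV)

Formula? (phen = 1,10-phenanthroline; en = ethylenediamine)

Cation [Pd…]: ligand charges 0, Pd(II) ⇒ ion charge 2+.
Anion [W…]: ligand charges -6, W(IV) ⇒ ion charge 2−.
One 2+ cation balances one 2− anion.

[Pd(en)(phen)][WF3(OH)3]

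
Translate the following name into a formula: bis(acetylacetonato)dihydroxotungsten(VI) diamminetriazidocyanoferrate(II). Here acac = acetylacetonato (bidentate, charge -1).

[W(acac)2(OH)2][Fe(CN)(N3)3(NH3)2]

Cation [W…]: ligand charges -4, W(VI) ⇒ ion charge 2+.
Anion [Fe…]: ligand charges -4, Fe(II) ⇒ ion charge 2−.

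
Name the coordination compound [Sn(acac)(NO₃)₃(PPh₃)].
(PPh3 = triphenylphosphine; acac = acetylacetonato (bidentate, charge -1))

(acetylacetonato)trinitrato(triphenylphosphine)tin(IV)

There is no counter-ion, so the complex is neutral overall.
Ligand charges: 3×nitrato (-1 each), 1×triphenylphosphine (neutral), 1×acetylacetonato (-1 each); total -4. So Sn + (-4) = 0, giving Sn = +4.
Ligands are named alphabetically: acetylacetonato before nitrato before triphenylphosphine.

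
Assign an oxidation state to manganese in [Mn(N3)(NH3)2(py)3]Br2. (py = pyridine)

+3

2 bromide outside the brackets (-1 each) → the complex ion is 2+.
Ligand charges: 1×N3 = -1; 2×NH3 neutral; 3×py neutral; sum -1.
Mn + (-1) = 2+ ⇒ Mn is +3.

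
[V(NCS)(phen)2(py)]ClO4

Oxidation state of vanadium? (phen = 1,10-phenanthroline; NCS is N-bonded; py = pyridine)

+2

1 perchlorate outside the brackets (-1 each) → the complex ion is 1+.
Ligand charges: 2×phen neutral; 1×NCS = -1; 1×py neutral; sum -1.
V + (-1) = 1+ ⇒ V is +2.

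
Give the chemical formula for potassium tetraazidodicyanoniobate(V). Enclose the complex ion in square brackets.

Ligands: 2 cyano (CN, -1), 4 azido (N3, -1). Ligand charge sum = -6.
With Nb in oxidation state +5, the complex ion is [Nb...]^1−.
Charge balance with potassium (+1) requires 1 complex ion per 1 potassium.

K[Nb(CN)2(N3)4]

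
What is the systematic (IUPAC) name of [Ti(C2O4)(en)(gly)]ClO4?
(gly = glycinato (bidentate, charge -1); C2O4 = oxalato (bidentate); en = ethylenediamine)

(ethylenediamine)(glycinato)oxalatotitanium(IV) perchlorate

The 1 perchlorate counter-ion carries a total charge of -1, so each complex ion is 1+.
Ligand charges: 1×glycinato (-1 each), 1×oxalato (-2 each), 1×ethylenediamine (neutral); total -3. So Ti + (-3) = 1+, giving Ti = +4.
Ligands are named alphabetically: ethylenediamine before glycinato before oxalato.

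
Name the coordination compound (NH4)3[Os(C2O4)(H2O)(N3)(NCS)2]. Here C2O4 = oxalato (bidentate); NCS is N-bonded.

The 3 ammonium counter-ions carry a total charge of +3, so each complex ion is 3−.
Ligand charges: 1×aqua (neutral), 1×oxalato (-2 each), 2×isothiocyanato (-1 each), 1×azido (-1 each); total -5. So Os + (-5) = 3−, giving Os = +2.
Ligands are named alphabetically: aqua before azido before isothiocyanato before oxalato.
The complex ion is anionic, so osmium takes the -ate form osmate(II).

ammonium aquaazidodiisothiocyanatooxalatoosmate(II)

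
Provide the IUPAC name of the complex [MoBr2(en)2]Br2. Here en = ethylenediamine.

The 2 bromide counter-ions carry a total charge of -2, so each complex ion is 2+.
Ligand charges: 2×ethylenediamine (neutral), 2×bromo (-1 each); total -2. So Mo + (-2) = 2+, giving Mo = +4.
Ligands are named alphabetically: bromo before ethylenediamine.

dibromobis(ethylenediamine)molybdenum(IV) bromide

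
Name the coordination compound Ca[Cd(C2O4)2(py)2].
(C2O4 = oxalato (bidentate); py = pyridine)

calcium dioxalatobis(pyridine)cadmate(II)

The 1 calcium counter-ion carries a total charge of +2, so each complex ion is 2−.
Ligand charges: 2×oxalato (-2 each), 2×pyridine (neutral); total -4. So Cd + (-4) = 2−, giving Cd = +2.
Ligands are named alphabetically: oxalato before pyridine.
The complex ion is anionic, so cadmium takes the -ate form cadmate(II).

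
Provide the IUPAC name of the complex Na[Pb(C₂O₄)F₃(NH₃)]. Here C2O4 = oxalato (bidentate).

sodium amminetrifluorooxalatoplumbate(IV)

The 1 sodium counter-ion carries a total charge of +1, so each complex ion is 1−.
Ligand charges: 3×fluoro (-1 each), 1×ammine (neutral), 1×oxalato (-2 each); total -5. So Pb + (-5) = 1−, giving Pb = +4.
The complex ion is anionic, so lead takes the -ate form plumbate(IV).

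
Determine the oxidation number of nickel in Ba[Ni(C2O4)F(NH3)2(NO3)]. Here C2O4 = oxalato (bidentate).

+2

1 barium outside the brackets (+2 each) → the complex ion is 2−.
Ligand charges: 1×F = -1; 2×NH3 neutral; 1×NO3 = -1; 1×C2O4 = -2; sum -4.
Ni + (-4) = 2− ⇒ Ni is +2.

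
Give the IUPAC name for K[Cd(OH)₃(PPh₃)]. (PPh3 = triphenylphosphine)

The 1 potassium counter-ion carries a total charge of +1, so each complex ion is 1−.
Ligand charges: 1×triphenylphosphine (neutral), 3×hydroxo (-1 each); total -3. So Cd + (-3) = 1−, giving Cd = +2.
Ligands are named alphabetically: hydroxo before triphenylphosphine.
The complex ion is anionic, so cadmium takes the -ate form cadmate(II).

potassium trihydroxo(triphenylphosphine)cadmate(II)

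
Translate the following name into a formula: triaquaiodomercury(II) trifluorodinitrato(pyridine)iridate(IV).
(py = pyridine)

[Hg(H2O)3I][IrF3(NO3)2(py)]

Cation [Hg…]: ligand charges -1, Hg(II) ⇒ ion charge 1+.
Anion [Ir…]: ligand charges -5, Ir(IV) ⇒ ion charge 1−.
One 1+ cation balances one 1− anion.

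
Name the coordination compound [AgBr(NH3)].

amminebromosilver(I)

There is no counter-ion, so the complex is neutral overall.
Ligand charges: 1×ammine (neutral), 1×bromo (-1 each); total -1. So Ag + (-1) = 0, giving Ag = +1.
Ligands are named alphabetically: ammine before bromo.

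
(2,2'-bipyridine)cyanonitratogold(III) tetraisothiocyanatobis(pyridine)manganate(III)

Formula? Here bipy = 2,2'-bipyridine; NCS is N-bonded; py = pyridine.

Cation [Au…]: ligand charges -2, Au(III) ⇒ ion charge 1+.
Anion [Mn…]: ligand charges -4, Mn(III) ⇒ ion charge 1−.

[Au(bipy)(CN)(NO3)][Mn(NCS)4(py)2]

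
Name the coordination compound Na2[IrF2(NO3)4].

sodium difluorotetranitratoiridate(IV)

The 2 sodium counter-ions carry a total charge of +2, so each complex ion is 2−.
Ligand charges: 2×fluoro (-1 each), 4×nitrato (-1 each); total -6. So Ir + (-6) = 2−, giving Ir = +4.
The complex ion is anionic, so iridium takes the -ate form iridate(IV).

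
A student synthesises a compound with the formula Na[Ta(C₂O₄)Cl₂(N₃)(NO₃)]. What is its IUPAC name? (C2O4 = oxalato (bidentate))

The 1 sodium counter-ion carries a total charge of +1, so each complex ion is 1−.
Ligand charges: 1×nitrato (-1 each), 1×oxalato (-2 each), 1×azido (-1 each), 2×chloro (-1 each); total -6. So Ta + (-6) = 1−, giving Ta = +5.
The complex ion is anionic, so tantalum takes the -ate form tantalate(V).

sodium azidodichloronitratooxalatotantalate(V)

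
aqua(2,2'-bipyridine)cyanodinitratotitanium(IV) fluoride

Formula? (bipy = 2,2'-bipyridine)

[Ti(bipy)(CN)(H2O)(NO3)2]F

Ligands: 1 aqua (H2O, neutral), 1 cyano (CN, -1), 1 2,2'-bipyridine (bipy, neutral), 2 nitrato (NO3, -1). Ligand charge sum = -3.
With Ti in oxidation state +4, the complex ion is [Ti...]^1+.
Charge balance with fluoride (-1) requires 1 complex ion per 1 fluoride.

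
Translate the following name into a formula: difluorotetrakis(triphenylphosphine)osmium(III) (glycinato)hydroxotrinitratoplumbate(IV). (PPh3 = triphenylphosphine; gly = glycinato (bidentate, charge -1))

Cation [Os…]: ligand charges -2, Os(III) ⇒ ion charge 1+.
Anion [Pb…]: ligand charges -5, Pb(IV) ⇒ ion charge 1−.
One 1+ cation balances one 1− anion.

[OsF2(PPh3)4][Pb(gly)(NO3)3(OH)]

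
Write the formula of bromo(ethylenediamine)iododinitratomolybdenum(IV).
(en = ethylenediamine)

Ligands: 1 iodo (I, -1), 1 ethylenediamine (en, neutral), 2 nitrato (NO3, -1), 1 bromo (Br, -1). Ligand charge sum = -4.
With Mo in oxidation state +4, the complex ion is [Mo...].

[MoBr(en)I(NO3)2]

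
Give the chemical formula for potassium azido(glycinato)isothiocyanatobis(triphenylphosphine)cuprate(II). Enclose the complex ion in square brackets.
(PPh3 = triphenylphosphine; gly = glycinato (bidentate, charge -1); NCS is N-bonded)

K[Cu(gly)(N3)(NCS)(PPh3)2]

Ligands: 2 triphenylphosphine (PPh3, neutral), 1 glycinato (gly, -1), 1 azido (N3, -1), 1 isothiocyanato (NCS, -1). Ligand charge sum = -3.
With Cu in oxidation state +2, the complex ion is [Cu...]^1−.
Charge balance with potassium (+1) requires 1 complex ion per 1 potassium.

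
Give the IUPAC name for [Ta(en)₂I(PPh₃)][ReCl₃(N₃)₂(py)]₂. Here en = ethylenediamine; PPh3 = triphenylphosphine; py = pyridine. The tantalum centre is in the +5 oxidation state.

Ta is given as +5; the cation's ligand charges sum to -1, so the complex cation is 4+.
With 2 anions per cation, each anion must be 4/2 = 2−.
Anion: ligand charges sum to -5; for the ion to be 2−, Re = +3.

bis(ethylenediamine)iodo(triphenylphosphine)tantalum(V) diazidotrichloro(pyridine)rhenate(III)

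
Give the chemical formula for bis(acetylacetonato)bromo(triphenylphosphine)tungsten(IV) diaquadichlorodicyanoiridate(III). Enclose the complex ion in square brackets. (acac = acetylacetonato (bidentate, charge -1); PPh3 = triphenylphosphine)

Cation [W…]: ligand charges -3, W(IV) ⇒ ion charge 1+.
Anion [Ir…]: ligand charges -4, Ir(III) ⇒ ion charge 1−.
One 1+ cation balances one 1− anion.

[W(acac)2Br(PPh3)][IrCl2(CN)2(H2O)2]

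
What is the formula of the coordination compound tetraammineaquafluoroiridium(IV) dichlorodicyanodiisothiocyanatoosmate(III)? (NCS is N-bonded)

[IrF(H2O)(NH3)4][OsCl2(CN)2(NCS)2]

Cation [Ir…]: ligand charges -1, Ir(IV) ⇒ ion charge 3+.
Anion [Os…]: ligand charges -6, Os(III) ⇒ ion charge 3−.
One 3+ cation balances one 3− anion.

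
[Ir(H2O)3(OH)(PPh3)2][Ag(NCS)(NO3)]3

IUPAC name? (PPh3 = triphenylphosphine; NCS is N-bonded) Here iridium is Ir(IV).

triaquahydroxobis(triphenylphosphine)iridium(IV) isothiocyanatonitratoargentate(I)

Both ions are complex: the cation is named first with the plain metal name, the anion second with the -ate form; each ion's ligands are alphabetised independently.
Ir is given as +4; the cation's ligand charges sum to -1, so the complex cation is 3+.
With 3 anions per cation, each anion must be 3/3 = 1−.
Anion: ligand charges sum to -2; for the ion to be 1−, Ag = +1.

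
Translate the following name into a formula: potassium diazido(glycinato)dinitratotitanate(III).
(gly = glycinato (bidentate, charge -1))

Ligands: 2 nitrato (NO3, -1), 1 glycinato (gly, -1), 2 azido (N3, -1). Ligand charge sum = -5.
Charge balance with potassium (+1) requires 1 complex ion per 2 potassium.

K2[Ti(gly)(N3)2(NO3)2]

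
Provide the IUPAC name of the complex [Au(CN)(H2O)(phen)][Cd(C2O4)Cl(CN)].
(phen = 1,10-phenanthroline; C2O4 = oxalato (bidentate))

Cadmium is always +2 in its complexes; the anion's ligand charges sum to -4, so the complex anion is 2−.
A 1:1 salt means the cation carries the equal and opposite charge, 2+.
Cation: ligand charges sum to -1; for the ion to be 2+, Au = +3.

aquacyano(1,10-phenanthroline)gold(III) chlorocyanooxalatocadmate(II)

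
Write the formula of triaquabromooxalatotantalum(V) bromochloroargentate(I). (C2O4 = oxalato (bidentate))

Cation [Ta…]: ligand charges -3, Ta(V) ⇒ ion charge 2+.
Anion [Ag…]: ligand charges -2, Ag(I) ⇒ ion charge 1−.

[TaBr(C2O4)(H2O)3][AgBrCl]2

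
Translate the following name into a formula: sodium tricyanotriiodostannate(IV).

Ligands: 3 iodo (I, -1), 3 cyano (CN, -1). Ligand charge sum = -6.
With Sn in oxidation state +4, the complex ion is [Sn...]^2−.
Charge balance with sodium (+1) requires 1 complex ion per 2 sodium.

Na2[Sn(CN)3I3]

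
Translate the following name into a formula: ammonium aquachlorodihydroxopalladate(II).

Ligands: 1 aqua (H2O, neutral), 1 chloro (Cl, -1), 2 hydroxo (OH, -1). Ligand charge sum = -3.
With Pd in oxidation state +2, the complex ion is [Pd...]^1−.
Charge balance with ammonium (+1) requires 1 complex ion per 1 ammonium.

NH4[PdCl(H2O)(OH)2]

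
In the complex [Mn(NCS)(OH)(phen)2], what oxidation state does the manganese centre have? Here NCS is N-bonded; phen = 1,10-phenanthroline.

No counter-ion: the bracketed complex is neutral.
Ligand charges: 1×NCS = -1; 2×phen neutral; 1×OH = -1; sum -2.
Mn + (-2) = 0 ⇒ Mn is +2.

+2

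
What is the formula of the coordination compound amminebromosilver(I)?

Ligands: 1 bromo (Br, -1), 1 ammine (NH3, neutral). Ligand charge sum = -1.
With Ag in oxidation state +1, the complex ion is [Ag...].

[AgBr(NH3)]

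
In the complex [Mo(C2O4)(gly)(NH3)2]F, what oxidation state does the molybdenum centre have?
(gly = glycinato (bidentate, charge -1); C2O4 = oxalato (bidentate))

+4

1 fluoride outside the brackets (-1 each) → the complex ion is 1+.
Ligand charges: 2×NH3 neutral; 1×gly = -1; 1×C2O4 = -2; sum -3.
Mo + (-3) = 1+ ⇒ Mo is +4.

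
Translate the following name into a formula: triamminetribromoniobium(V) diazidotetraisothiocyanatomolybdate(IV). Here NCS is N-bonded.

Cation [Nb…]: ligand charges -3, Nb(V) ⇒ ion charge 2+.
Anion [Mo…]: ligand charges -6, Mo(IV) ⇒ ion charge 2−.
One 2+ cation balances one 2− anion.

[NbBr3(NH3)3][Mo(N3)2(NCS)4]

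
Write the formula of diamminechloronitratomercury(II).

[HgCl(NH3)2(NO3)]

Ligands: 1 chloro (Cl, -1), 2 ammine (NH3, neutral), 1 nitrato (NO3, -1). Ligand charge sum = -2.
With Hg in oxidation state +2, the complex ion is [Hg...].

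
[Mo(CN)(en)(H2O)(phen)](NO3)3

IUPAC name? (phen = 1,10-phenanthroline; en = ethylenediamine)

The 3 nitrate counter-ions carry a total charge of -3, so each complex ion is 3+.
Ligand charges: 1×cyano (-1 each), 1×1,10-phenanthroline (neutral), 1×aqua (neutral), 1×ethylenediamine (neutral); total -1. So Mo + (-1) = 3+, giving Mo = +4.
Ligands are named alphabetically: aqua before cyano before ethylenediamine before phenanthroline.

aquacyano(ethylenediamine)(1,10-phenanthroline)molybdenum(IV) nitrate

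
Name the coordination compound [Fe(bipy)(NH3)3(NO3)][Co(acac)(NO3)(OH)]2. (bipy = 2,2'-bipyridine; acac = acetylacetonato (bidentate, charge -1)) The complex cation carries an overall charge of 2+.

triammine(2,2'-bipyridine)nitratoiron(III) (acetylacetonato)hydroxonitratocobaltate(II)

The complex cation is given as 2+; its ligand charges sum to -1, so Fe = +3.
With 2 anions per cation, each anion must be 2/2 = 1−.
Anion: ligand charges sum to -3; for the ion to be 1−, Co = +2.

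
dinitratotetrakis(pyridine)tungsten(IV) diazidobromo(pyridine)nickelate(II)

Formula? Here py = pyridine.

[W(NO3)2(py)4][NiBr(N3)2(py)]2

Cation [W…]: ligand charges -2, W(IV) ⇒ ion charge 2+.
Anion [Ni…]: ligand charges -3, Ni(II) ⇒ ion charge 1−.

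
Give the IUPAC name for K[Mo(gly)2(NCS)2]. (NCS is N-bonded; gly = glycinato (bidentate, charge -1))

The 1 potassium counter-ion carries a total charge of +1, so each complex ion is 1−.
Ligand charges: 2×isothiocyanato (-1 each), 2×glycinato (-1 each); total -4. So Mo + (-4) = 1−, giving Mo = +3.
Ligands are named alphabetically: glycinato before isothiocyanato.
The complex ion is anionic, so molybdenum takes the -ate form molybdate(III).

potassium bis(glycinato)diisothiocyanatomolybdate(III)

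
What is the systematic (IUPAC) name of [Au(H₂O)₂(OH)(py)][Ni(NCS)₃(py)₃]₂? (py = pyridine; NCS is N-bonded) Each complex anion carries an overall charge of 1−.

diaquahydroxo(pyridine)gold(III) triisothiocyanatotris(pyridine)nickelate(II)

The complex anion is given as 1−; its ligand charges sum to -3, so Ni = +2.
With 2 anions per cation, the cation must be 2×1 = 2+.
Cation: ligand charges sum to -1; for the ion to be 2+, Au = +3.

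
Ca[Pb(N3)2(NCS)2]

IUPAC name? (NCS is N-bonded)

calcium diazidodiisothiocyanatoplumbate(II)

The 1 calcium counter-ion carries a total charge of +2, so each complex ion is 2−.
Ligand charges: 2×azido (-1 each), 2×isothiocyanato (-1 each); total -4. So Pb + (-4) = 2−, giving Pb = +2.
Ligands are named alphabetically: azido before isothiocyanato.
The complex ion is anionic, so lead takes the -ate form plumbate(II).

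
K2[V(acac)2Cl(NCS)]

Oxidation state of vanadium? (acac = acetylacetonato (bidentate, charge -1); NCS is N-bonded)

+2

2 potassium outside the brackets (+1 each) → the complex ion is 2−.
Ligand charges: 2×acac = -2; 1×Cl = -1; 1×NCS = -1; sum -4.
V + (-4) = 2− ⇒ V is +2.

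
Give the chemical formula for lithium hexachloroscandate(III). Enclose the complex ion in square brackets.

Li3[ScCl6]

Ligands: 6 chloro (Cl, -1). Ligand charge sum = -6.
With Sc in oxidation state +3, the complex ion is [Sc...]^3−.
Charge balance with lithium (+1) requires 1 complex ion per 3 lithium.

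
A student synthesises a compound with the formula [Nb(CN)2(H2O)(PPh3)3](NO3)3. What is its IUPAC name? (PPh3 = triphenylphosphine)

The 3 nitrate counter-ions carry a total charge of -3, so each complex ion is 3+.
Ligand charges: 3×triphenylphosphine (neutral), 1×aqua (neutral), 2×cyano (-1 each); total -2. So Nb + (-2) = 3+, giving Nb = +5.
Ligands are named alphabetically: aqua before cyano before triphenylphosphine.

aquadicyanotris(triphenylphosphine)niobium(V) nitrate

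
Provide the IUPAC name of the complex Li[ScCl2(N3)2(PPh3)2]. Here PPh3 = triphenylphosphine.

The 1 lithium counter-ion carries a total charge of +1, so each complex ion is 1−.
Ligand charges: 2×azido (-1 each), 2×triphenylphosphine (neutral), 2×chloro (-1 each); total -4. So Sc + (-4) = 1−, giving Sc = +3.
Ligands are named alphabetically: azido before chloro before triphenylphosphine.
The complex ion is anionic, so scandium takes the -ate form scandate(III).

lithium diazidodichlorobis(triphenylphosphine)scandate(III)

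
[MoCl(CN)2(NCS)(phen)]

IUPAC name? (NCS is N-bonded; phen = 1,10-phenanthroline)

There is no counter-ion, so the complex is neutral overall.
Ligand charges: 1×chloro (-1 each), 1×isothiocyanato (-1 each), 1×1,10-phenanthroline (neutral), 2×cyano (-1 each); total -4. So Mo + (-4) = 0, giving Mo = +4.
Ligands are named alphabetically: chloro before cyano before isothiocyanato before phenanthroline.

chlorodicyanoisothiocyanato(1,10-phenanthroline)molybdenum(IV)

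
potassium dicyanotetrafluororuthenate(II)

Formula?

Ligands: 4 fluoro (F, -1), 2 cyano (CN, -1). Ligand charge sum = -6.
Charge balance with potassium (+1) requires 1 complex ion per 4 potassium.

K4[Ru(CN)2F4]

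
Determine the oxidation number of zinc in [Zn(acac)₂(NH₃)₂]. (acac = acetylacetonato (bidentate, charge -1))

No counter-ion: the bracketed complex is neutral.
Ligand charges: 2×NH3 neutral; 2×acac = -2; sum -2.
Zn + (-2) = 0 ⇒ Zn is +2.

+2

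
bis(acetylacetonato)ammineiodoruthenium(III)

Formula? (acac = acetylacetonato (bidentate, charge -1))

[Ru(acac)2I(NH3)]

Ligands: 1 iodo (I, -1), 2 acetylacetonato (acac, -1), 1 ammine (NH3, neutral). Ligand charge sum = -3.
With Ru in oxidation state +3, the complex ion is [Ru...].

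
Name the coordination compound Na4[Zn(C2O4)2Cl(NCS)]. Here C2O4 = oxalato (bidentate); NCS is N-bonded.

The 4 sodium counter-ions carry a total charge of +4, so each complex ion is 4−.
Ligand charges: 2×oxalato (-2 each), 1×chloro (-1 each), 1×isothiocyanato (-1 each); total -6. So Zn + (-6) = 4−, giving Zn = +2.
The complex ion is anionic, so zinc takes the -ate form zincate(II).

sodium chloroisothiocyanatodioxalatozincate(II)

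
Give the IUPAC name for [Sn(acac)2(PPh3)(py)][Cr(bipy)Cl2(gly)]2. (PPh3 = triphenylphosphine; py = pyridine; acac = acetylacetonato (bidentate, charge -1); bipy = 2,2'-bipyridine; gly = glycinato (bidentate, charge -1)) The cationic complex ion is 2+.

Both ions are complex: the cation is named first with the plain metal name, the anion second with the -ate form; each ion's ligands are alphabetised independently.
The complex cation is given as 2+; its ligand charges sum to -2, so Sn = +4.
With 2 anions per cation, each anion must be 2/2 = 1−.
Anion: ligand charges sum to -3; for the ion to be 1−, Cr = +2.

bis(acetylacetonato)(pyridine)(triphenylphosphine)tin(IV) (2,2'-bipyridine)dichloro(glycinato)chromate(II)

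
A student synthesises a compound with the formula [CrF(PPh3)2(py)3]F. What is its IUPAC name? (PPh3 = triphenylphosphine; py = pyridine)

The 1 fluoride counter-ion carries a total charge of -1, so each complex ion is 1+.
Ligand charges: 2×triphenylphosphine (neutral), 3×pyridine (neutral), 1×fluoro (-1 each); total -1. So Cr + (-1) = 1+, giving Cr = +2.
Ligands are named alphabetically: fluoro before pyridine before triphenylphosphine.

fluorotris(pyridine)bis(triphenylphosphine)chromium(II) fluoride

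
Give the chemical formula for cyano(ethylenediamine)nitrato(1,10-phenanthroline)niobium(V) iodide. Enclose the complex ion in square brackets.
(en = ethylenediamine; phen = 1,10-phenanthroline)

[Nb(CN)(en)(NO3)(phen)]I3

Ligands: 1 ethylenediamine (en, neutral), 1 cyano (CN, -1), 1 nitrato (NO3, -1), 1 1,10-phenanthroline (phen, neutral). Ligand charge sum = -2.
Charge balance with iodide (-1) requires 1 complex ion per 3 iodide.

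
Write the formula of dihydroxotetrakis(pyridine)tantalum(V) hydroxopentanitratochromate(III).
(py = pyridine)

Cation [Ta…]: ligand charges -2, Ta(V) ⇒ ion charge 3+.
Anion [Cr…]: ligand charges -6, Cr(III) ⇒ ion charge 3−.
One 3+ cation balances one 3− anion.

[Ta(OH)2(py)4][Cr(NO3)5(OH)]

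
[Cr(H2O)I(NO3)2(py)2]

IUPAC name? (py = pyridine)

There is no counter-ion, so the complex is neutral overall.
Ligand charges: 1×iodo (-1 each), 1×aqua (neutral), 2×nitrato (-1 each), 2×pyridine (neutral); total -3. So Cr + (-3) = 0, giving Cr = +3.
Ligands are named alphabetically: aqua before iodo before nitrato before pyridine.

aquaiododinitratobis(pyridine)chromium(III)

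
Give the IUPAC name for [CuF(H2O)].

There is no counter-ion, so the complex is neutral overall.
Ligand charges: 1×fluoro (-1 each), 1×aqua (neutral); total -1. So Cu + (-1) = 0, giving Cu = +1.
Ligands are named alphabetically: aqua before fluoro.

aquafluorocopper(I)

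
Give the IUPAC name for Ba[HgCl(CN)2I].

The 1 barium counter-ion carries a total charge of +2, so each complex ion is 2−.
Ligand charges: 1×chloro (-1 each), 2×cyano (-1 each), 1×iodo (-1 each); total -4. So Hg + (-4) = 2−, giving Hg = +2.
The complex ion is anionic, so mercury takes the -ate form mercurate(II).

barium chlorodicyanoiodomercurate(II)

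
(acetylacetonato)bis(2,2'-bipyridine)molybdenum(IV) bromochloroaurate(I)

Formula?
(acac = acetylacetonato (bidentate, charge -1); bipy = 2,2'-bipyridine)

[Mo(acac)(bipy)2][AuBrCl]3

Cation [Mo…]: ligand charges -1, Mo(IV) ⇒ ion charge 3+.
Anion [Au…]: ligand charges -2, Au(I) ⇒ ion charge 1−.
One 3+ cation requires 3 of the 1− anion.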